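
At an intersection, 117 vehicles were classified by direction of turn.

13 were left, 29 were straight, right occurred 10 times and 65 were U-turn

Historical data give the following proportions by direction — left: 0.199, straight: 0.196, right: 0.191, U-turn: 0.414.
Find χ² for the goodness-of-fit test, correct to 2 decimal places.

18.63

Expected counts E_i = n·p_i: 117×0.199 = 23.283, 117×0.196 = 22.932, 117×0.191 = 22.347, 117×0.414 = 48.438.
cat           O        E   (O−E)²/E
left         13   23.283      4.542
straight     29   22.932      1.606
right        10   22.347      6.822
U-turn       65   48.438      5.663
Sum = 18.63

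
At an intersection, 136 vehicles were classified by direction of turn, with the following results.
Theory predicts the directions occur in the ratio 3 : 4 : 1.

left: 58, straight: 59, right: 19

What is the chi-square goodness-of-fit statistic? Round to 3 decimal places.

Ratio total = 8. Expected counts: 136×3/8 = 51, 136×4/8 = 68, 136×1/8 = 17.
χ² = (58−51)²/51 + (59−68)²/68 + (19−17)²/17
   = 0.9608 + 1.1912 + 0.2353
Sum = 2.387

2.387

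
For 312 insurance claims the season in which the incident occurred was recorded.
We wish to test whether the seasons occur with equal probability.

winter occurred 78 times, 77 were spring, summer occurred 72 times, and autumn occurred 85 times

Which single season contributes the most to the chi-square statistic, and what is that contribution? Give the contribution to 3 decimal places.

autumn, 0.628

Under H₀ each category has probability 1/4, so each expected count is 312/4 = 78.
winter: (78 − 78)²/78 = 0/78 = 0.0000
spring: (77 − 78)²/78 = 1/78 = 0.0128
summer: (72 − 78)²/78 = 36/78 = 0.4615
autumn: (85 − 78)²/78 = 49/78 = 0.6282
The largest term is for autumn: 0.628.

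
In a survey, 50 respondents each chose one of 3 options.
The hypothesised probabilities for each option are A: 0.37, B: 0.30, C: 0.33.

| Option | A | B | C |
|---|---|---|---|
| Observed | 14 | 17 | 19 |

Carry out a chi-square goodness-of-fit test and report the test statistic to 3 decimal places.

1.740

Expected counts E_i = n·p_i: 50×0.37 = 18.5, 50×0.30 = 15, 50×0.33 = 16.5.
χ² = (14−18.5)²/18.5 + (17−15)²/15 + (19−16.5)²/16.5
   = 1.0946 + 0.2667 + 0.3788
Sum = 1.740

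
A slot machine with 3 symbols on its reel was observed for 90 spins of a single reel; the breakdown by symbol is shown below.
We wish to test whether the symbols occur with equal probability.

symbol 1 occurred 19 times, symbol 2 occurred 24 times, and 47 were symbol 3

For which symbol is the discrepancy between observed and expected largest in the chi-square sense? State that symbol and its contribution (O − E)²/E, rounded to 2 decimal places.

symbol 3, 9.63

Under H₀ each category has probability 1/3, so each expected count is 90/3 = 30.
cat           O        E   (O−E)²/E
symbol 1     19       30      4.033
symbol 2     24       30      1.200
symbol 3     47       30      9.633
The largest term is for symbol 3: 9.63.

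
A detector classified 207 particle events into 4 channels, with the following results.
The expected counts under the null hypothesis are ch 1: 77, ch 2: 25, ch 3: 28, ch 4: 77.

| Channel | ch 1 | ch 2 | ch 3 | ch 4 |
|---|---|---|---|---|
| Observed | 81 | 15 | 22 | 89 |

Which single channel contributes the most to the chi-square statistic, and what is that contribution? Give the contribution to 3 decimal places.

ch 1: (81 − 77)²/77 = 16/77 = 0.2078
ch 2: (15 − 25)²/25 = 100/25 = 4.0000
ch 3: (22 − 28)²/28 = 36/28 = 1.2857
ch 4: (89 − 77)²/77 = 144/77 = 1.8701
The largest term is for ch 2: 4.000.

ch 2, 4.000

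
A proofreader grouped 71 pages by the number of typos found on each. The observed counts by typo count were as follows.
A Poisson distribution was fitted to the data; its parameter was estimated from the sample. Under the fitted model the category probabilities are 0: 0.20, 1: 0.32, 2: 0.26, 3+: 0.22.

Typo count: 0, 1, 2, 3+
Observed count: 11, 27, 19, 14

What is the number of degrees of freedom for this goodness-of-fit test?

There are k = 4 categories and 1 parameter estimated from the data, so df = 4 − 1 − 1 = 2.

2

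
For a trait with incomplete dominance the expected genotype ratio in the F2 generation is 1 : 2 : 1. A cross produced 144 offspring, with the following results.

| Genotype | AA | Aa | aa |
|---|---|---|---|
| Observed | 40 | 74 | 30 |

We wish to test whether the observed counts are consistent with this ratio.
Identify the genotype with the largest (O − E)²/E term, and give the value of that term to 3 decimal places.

Ratio total = 4. Expected counts: 144×1/4 = 36, 144×2/4 = 72, 144×1/4 = 36.
χ² = (40−36)²/36 + (74−72)²/72 + (30−36)²/36
   = 0.4444 + 0.0556 + 1.0000
The largest term is for aa: 1.000.

aa, 1.000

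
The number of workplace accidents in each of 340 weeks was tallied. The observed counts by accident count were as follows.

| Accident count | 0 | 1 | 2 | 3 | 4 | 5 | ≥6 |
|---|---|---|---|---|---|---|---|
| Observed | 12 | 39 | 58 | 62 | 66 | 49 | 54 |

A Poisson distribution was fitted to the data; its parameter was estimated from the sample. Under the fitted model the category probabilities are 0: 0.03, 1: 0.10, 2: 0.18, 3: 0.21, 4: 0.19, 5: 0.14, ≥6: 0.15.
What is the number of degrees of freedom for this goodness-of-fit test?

There are k = 7 categories and 1 parameter estimated from the data, so df = 7 − 1 − 1 = 5.

5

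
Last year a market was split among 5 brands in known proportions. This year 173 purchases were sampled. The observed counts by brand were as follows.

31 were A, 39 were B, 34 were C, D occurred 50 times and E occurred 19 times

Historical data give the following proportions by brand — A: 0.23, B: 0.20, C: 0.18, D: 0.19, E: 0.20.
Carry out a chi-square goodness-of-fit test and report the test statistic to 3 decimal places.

Expected counts E_i = n·p_i: 173×0.23 = 39.79, 173×0.20 = 34.6, 173×0.18 = 31.14, 173×0.19 = 32.87, 173×0.20 = 34.6.
cat         O        E   (O−E)²/E
A          31    39.79     1.9418
B          39     34.6     0.5595
C          34    31.14     0.2627
D          50    32.87     8.9272
E          19     34.6     7.0335
Sum = 18.725

18.725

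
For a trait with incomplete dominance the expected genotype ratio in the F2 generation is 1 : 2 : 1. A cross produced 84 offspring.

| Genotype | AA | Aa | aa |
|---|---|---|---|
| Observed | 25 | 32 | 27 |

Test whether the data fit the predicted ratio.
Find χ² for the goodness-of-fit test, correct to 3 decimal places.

4.857

Ratio total = 4. Expected counts: 84×1/4 = 21, 84×2/4 = 42, 84×1/4 = 21.
AA: (25 − 21)²/21 = 16/21 = 0.7619
Aa: (32 − 42)²/42 = 100/42 = 2.3810
aa: (27 − 21)²/21 = 36/21 = 1.7143
Sum = 4.857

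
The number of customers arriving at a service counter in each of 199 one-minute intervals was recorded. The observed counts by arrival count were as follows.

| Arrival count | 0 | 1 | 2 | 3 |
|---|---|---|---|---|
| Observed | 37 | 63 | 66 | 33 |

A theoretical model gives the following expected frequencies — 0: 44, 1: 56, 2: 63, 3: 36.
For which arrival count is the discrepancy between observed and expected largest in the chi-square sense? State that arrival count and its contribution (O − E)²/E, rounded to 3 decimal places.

0: (37 − 44)²/44 = 49/44 = 1.1136
1: (63 − 56)²/56 = 49/56 = 0.8750
2: (66 − 63)²/63 = 9/63 = 0.1429
3: (33 − 36)²/36 = 9/36 = 0.2500
The largest term is for 0: 1.114.

0, 1.114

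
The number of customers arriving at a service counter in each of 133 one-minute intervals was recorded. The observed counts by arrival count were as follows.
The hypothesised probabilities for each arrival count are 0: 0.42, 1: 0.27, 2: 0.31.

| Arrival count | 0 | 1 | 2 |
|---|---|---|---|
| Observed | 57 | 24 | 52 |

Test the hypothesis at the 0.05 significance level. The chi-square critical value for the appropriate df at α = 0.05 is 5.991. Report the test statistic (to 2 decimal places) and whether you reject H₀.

6.79; reject

Expected counts E_i = n·p_i: 133×0.42 = 55.86, 133×0.27 = 35.91, 133×0.31 = 41.23.
χ² = (57−55.86)²/55.86 + (24−35.91)²/35.91 + (52−41.23)²/41.23
   = 0.023 + 3.950 + 2.813
Sum = 6.79
df = 2. Since 6.79 > 5.991, we reject H₀.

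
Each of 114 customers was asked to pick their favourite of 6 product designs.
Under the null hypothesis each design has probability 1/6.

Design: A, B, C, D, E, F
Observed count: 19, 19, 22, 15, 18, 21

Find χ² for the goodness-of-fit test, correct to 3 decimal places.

Expected count for each of the 6 categories: 114/6 = 19.
A: (19 − 19)²/19 = 0/19 = 0.0000
B: (19 − 19)²/19 = 0/19 = 0.0000
C: (22 − 19)²/19 = 9/19 = 0.4737
D: (15 − 19)²/19 = 16/19 = 0.8421
E: (18 − 19)²/19 = 1/19 = 0.0526
F: (21 − 19)²/19 = 4/19 = 0.2105
Sum = 1.579

1.579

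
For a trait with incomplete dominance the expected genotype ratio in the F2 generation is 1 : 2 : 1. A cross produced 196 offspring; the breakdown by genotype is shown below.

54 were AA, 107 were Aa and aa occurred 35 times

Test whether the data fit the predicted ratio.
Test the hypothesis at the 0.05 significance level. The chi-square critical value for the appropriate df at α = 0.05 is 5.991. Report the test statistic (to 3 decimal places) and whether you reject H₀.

5.337; do not reject

Ratio total = 4. Expected counts: 196×1/4 = 49, 196×2/4 = 98, 196×1/4 = 49.
χ² = (54−49)²/49 + (107−98)²/98 + (35−49)²/49
   = 0.5102 + 0.8265 + 4.0000
Sum = 5.337
df = 2. Since 5.337 < 5.991, we do not reject H₀.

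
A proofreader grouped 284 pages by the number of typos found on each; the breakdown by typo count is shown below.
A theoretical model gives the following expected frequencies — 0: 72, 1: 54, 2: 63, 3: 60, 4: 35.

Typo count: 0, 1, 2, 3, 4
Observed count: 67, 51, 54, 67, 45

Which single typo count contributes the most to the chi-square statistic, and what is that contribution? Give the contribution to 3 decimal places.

0: (67 − 72)²/72 = 25/72 = 0.3472
1: (51 − 54)²/54 = 9/54 = 0.1667
2: (54 − 63)²/63 = 81/63 = 1.2857
3: (67 − 60)²/60 = 49/60 = 0.8167
4: (45 − 35)²/35 = 100/35 = 2.8571
The largest term is for 4: 2.857.

4, 2.857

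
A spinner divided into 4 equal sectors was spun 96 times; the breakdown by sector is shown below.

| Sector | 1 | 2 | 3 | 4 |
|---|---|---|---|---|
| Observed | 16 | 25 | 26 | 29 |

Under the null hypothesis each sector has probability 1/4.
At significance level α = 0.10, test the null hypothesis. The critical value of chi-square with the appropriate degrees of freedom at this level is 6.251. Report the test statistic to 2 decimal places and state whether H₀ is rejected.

3.92; do not reject

Expected count for each of the 4 categories: 96/4 = 24.
χ² = (16−24)²/24 + (25−24)²/24 + (26−24)²/24 + (29−24)²/24
   = 2.667 + 0.042 + 0.167 + 1.042
Sum = 3.92
df = 3. Since 3.92 < 6.251, we do not reject H₀.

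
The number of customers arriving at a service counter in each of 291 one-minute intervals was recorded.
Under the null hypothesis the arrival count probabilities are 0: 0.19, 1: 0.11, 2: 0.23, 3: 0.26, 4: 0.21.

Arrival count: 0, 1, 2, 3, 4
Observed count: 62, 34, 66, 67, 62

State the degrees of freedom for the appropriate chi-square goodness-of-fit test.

There are k = 5 categories and no parameters were estimated from the data, so df = 5 − 1 = 4.

4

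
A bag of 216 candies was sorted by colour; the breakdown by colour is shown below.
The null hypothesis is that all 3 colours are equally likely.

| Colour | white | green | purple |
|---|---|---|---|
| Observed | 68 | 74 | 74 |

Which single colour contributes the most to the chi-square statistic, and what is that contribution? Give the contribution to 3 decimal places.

Under H₀ each category has probability 1/3, so each expected count is 216/3 = 72.
χ² = (68−72)²/72 + (74−72)²/72 + (74−72)²/72
   = 0.2222 + 0.0556 + 0.0556
The largest term is for white: 0.222.

white, 0.222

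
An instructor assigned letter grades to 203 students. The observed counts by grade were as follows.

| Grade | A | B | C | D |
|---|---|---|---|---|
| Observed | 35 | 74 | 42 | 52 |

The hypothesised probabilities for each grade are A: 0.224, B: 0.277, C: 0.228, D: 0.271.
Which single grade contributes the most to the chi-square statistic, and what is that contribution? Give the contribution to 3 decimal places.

Expected counts E_i = n·p_i: 203×0.224 = 45.472, 203×0.277 = 56.231, 203×0.228 = 46.284, 203×0.271 = 55.013.
cat         O        E   (O−E)²/E
A          35   45.472     2.4117
B          74   56.231     5.6150
C          42   46.284     0.3965
D          52   55.013     0.1650
The largest term is for B: 5.615.

B, 5.615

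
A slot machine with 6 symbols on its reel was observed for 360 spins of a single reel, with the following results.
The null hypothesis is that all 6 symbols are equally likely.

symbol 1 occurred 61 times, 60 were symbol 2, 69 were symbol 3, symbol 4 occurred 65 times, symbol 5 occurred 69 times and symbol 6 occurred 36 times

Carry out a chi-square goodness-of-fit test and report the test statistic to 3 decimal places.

12.733

Expected count for each of the 6 categories: 360/6 = 60.
χ² = (61−60)²/60 + (60−60)²/60 + (69−60)²/60 + (65−60)²/60 + (69−60)²/60 + (36−60)²/60
   = 0.0167 + 0.0000 + 1.3500 + 0.4167 + 1.3500 + 9.6000
Sum = 12.733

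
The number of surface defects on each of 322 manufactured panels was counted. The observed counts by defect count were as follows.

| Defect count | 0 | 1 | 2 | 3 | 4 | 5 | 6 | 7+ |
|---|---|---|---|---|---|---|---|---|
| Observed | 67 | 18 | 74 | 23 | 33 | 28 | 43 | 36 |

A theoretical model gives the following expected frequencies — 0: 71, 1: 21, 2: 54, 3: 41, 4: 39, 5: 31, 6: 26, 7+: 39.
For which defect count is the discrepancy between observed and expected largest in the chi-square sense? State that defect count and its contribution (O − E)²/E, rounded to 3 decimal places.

6, 11.115

χ² = (67−71)²/71 + (18−21)²/21 + (74−54)²/54 + (23−41)²/41 + (33−39)²/39 + (28−31)²/31 + (43−26)²/26 + (36−39)²/39
   = 0.2254 + 0.4286 + 7.4074 + 7.9024 + 0.9231 + 0.2903 + 11.1154 + 0.2308
The largest term is for 6: 11.115.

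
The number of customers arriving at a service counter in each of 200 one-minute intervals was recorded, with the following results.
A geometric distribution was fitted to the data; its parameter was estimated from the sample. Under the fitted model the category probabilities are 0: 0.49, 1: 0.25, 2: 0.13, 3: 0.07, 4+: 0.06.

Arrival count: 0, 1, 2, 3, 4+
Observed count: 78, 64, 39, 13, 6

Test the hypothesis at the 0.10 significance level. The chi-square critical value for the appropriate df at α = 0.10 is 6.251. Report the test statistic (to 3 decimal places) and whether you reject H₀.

Expected counts E_i = n·p_i: 200×0.49 = 98, 200×0.25 = 50, 200×0.13 = 26, 200×0.07 = 14, 200×0.06 = 12.
0: (78 − 98)²/98 = 400/98 = 4.0816
1: (64 − 50)²/50 = 196/50 = 3.9200
2: (39 − 26)²/26 = 169/26 = 6.5000
3: (13 − 14)²/14 = 1/14 = 0.0714
4+: (6 − 12)²/12 = 36/12 = 3.0000
Sum = 17.573
df = 3. Since 17.573 > 6.251, we reject H₀.

17.573; reject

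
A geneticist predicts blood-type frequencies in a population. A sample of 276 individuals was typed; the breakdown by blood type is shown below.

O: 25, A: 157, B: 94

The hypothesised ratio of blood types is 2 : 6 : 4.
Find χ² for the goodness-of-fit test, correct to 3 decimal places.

Ratio total = 12. Expected counts: 276×2/12 = 46, 276×6/12 = 138, 276×4/12 = 92.
cat         O        E   (O−E)²/E
O          25       46     9.5870
A         157      138     2.6159
B          94       92     0.0435
Sum = 12.246

12.246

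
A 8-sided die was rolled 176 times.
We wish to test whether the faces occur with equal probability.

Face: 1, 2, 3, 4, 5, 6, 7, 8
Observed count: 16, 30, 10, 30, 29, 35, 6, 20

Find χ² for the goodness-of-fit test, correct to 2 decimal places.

Under H₀ each category has probability 1/8, so each expected count is 176/8 = 22.
cat         O        E   (O−E)²/E
1          16       22      1.636
2          30       22      2.909
3          10       22      6.545
4          30       22      2.909
5          29       22      2.227
6          35       22      7.682
7           6       22     11.636
8          20       22      0.182
Sum = 35.73

35.73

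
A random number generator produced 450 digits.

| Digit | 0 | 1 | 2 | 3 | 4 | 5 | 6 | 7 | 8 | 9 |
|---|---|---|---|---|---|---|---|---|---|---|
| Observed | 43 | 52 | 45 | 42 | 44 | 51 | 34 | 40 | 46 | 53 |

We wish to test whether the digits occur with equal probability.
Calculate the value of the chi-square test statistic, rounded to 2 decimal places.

6.89

Expected count for each of the 10 categories: 450/10 = 45.
χ² = (43−45)²/45 + (52−45)²/45 + (45−45)²/45 + (42−45)²/45 + (44−45)²/45 + (51−45)²/45 + (34−45)²/45 + (40−45)²/45 + (46−45)²/45 + (53−45)²/45
   = 0.089 + 1.089 + 0.000 + 0.200 + 0.022 + 0.800 + 2.689 + 0.556 + 0.022 + 1.422
Sum = 6.89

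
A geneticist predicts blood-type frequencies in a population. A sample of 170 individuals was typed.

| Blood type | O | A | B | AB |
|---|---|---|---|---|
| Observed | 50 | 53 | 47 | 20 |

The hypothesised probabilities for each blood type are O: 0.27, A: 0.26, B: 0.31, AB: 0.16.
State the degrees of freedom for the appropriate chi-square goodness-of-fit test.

There are k = 4 categories and no parameters were estimated from the data, so df = 4 − 1 = 3.

3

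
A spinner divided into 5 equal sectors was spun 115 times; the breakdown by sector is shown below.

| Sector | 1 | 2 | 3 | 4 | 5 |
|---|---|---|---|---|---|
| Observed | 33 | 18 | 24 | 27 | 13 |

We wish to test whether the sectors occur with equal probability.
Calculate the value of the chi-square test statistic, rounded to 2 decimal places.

10.52

Expected count for each of the 5 categories: 115/5 = 23.
1: (33 − 23)²/23 = 100/23 = 4.348
2: (18 − 23)²/23 = 25/23 = 1.087
3: (24 − 23)²/23 = 1/23 = 0.043
4: (27 − 23)²/23 = 16/23 = 0.696
5: (13 − 23)²/23 = 100/23 = 4.348
Sum = 10.52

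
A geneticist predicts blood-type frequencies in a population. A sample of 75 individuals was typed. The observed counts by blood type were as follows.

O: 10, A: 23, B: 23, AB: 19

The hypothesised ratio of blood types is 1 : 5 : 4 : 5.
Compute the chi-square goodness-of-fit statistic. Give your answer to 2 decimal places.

Ratio total = 15. Expected counts: 75×1/15 = 5, 75×5/15 = 25, 75×4/15 = 20, 75×5/15 = 25.
O: (10 − 5)²/5 = 25/5 = 5.000
A: (23 − 25)²/25 = 4/25 = 0.160
B: (23 − 20)²/20 = 9/20 = 0.450
AB: (19 − 25)²/25 = 36/25 = 1.440
Sum = 7.05

7.05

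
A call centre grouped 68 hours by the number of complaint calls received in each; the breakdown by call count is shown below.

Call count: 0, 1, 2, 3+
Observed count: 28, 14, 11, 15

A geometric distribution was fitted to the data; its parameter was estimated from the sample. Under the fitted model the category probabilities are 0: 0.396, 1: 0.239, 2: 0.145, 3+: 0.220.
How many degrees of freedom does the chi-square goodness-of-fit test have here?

2

There are k = 4 categories and 1 parameter estimated from the data, so df = 4 − 1 − 1 = 2.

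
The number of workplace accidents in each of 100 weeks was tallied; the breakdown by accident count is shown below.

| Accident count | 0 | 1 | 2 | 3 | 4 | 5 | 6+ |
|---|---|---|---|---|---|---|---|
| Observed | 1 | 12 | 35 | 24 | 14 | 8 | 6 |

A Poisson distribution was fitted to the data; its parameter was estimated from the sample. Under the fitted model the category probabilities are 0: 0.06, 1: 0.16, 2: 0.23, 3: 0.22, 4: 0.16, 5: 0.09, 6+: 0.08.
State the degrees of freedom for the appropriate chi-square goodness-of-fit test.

There are k = 7 categories and 1 parameter estimated from the data, so df = 7 − 1 − 1 = 5.

5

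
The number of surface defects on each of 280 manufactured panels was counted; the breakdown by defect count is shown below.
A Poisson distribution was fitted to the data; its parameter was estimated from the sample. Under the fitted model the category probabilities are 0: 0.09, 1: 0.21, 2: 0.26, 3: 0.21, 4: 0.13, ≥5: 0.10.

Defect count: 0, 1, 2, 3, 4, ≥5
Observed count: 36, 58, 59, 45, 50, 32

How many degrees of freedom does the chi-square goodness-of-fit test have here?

4

There are k = 6 categories and 1 parameter estimated from the data, so df = 6 − 1 − 1 = 4.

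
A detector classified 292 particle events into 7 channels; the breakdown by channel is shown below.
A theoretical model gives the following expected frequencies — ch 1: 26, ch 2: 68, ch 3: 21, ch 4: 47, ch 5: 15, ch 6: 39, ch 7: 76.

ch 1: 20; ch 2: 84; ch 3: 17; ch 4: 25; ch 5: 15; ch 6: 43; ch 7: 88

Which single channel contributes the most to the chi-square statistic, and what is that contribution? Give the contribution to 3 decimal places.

χ² = (20−26)²/26 + (84−68)²/68 + (17−21)²/21 + (25−47)²/47 + (15−15)²/15 + (43−39)²/39 + (88−76)²/76
   = 1.3846 + 3.7647 + 0.7619 + 10.2979 + 0.0000 + 0.4103 + 1.8947
The largest term is for ch 4: 10.298.

ch 4, 10.298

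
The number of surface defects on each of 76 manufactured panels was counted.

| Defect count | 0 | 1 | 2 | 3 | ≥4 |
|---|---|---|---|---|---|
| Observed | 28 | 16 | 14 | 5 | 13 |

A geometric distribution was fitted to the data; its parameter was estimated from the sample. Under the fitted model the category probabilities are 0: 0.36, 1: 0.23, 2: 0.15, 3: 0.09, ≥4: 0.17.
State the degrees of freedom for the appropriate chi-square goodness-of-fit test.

There are k = 5 categories and 1 parameter estimated from the data, so df = 5 − 1 − 1 = 3.

3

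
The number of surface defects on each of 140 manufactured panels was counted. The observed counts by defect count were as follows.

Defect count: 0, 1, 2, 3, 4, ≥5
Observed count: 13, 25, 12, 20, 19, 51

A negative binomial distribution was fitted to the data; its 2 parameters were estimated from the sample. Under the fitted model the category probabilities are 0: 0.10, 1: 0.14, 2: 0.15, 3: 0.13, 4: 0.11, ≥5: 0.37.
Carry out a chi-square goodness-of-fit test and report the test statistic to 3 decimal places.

Expected counts E_i = n·p_i: 140×0.10 = 14, 140×0.14 = 19.6, 140×0.15 = 21, 140×0.13 = 18.2, 140×0.11 = 15.4, 140×0.37 = 51.8.
χ² = (13−14)²/14 + (25−19.6)²/19.6 + (12−21)²/21 + (20−18.2)²/18.2 + (19−15.4)²/15.4 + (51−51.8)²/51.8
   = 0.0714 + 1.4878 + 3.8571 + 0.1780 + 0.8416 + 0.0124
Sum = 6.448

6.448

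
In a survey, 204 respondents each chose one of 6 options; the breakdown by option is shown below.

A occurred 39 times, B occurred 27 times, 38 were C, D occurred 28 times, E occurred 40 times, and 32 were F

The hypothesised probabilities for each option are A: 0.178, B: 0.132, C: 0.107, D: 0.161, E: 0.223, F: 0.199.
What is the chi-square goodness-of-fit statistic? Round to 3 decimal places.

Expected counts E_i = n·p_i: 204×0.178 = 36.312, 204×0.132 = 26.928, 204×0.107 = 21.828, 204×0.161 = 32.844, 204×0.223 = 45.492, 204×0.199 = 40.596.
cat         O        E   (O−E)²/E
A          39   36.312     0.1990
B          27   26.928     0.0002
C          38   21.828    11.9816
D          28   32.844     0.7144
E          40   45.492     0.6630
F          32   40.596     1.8202
Sum = 15.378

15.378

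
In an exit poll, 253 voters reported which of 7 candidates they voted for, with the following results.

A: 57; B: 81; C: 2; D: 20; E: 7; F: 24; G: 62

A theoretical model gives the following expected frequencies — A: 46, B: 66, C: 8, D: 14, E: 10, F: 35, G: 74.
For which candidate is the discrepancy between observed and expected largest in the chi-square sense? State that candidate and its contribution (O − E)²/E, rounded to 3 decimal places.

χ² = (57−46)²/46 + (81−66)²/66 + (2−8)²/8 + (20−14)²/14 + (7−10)²/10 + (24−35)²/35 + (62−74)²/74
   = 2.6304 + 3.4091 + 4.5000 + 2.5714 + 0.9000 + 3.4571 + 1.9459
The largest term is for C: 4.500.

C, 4.500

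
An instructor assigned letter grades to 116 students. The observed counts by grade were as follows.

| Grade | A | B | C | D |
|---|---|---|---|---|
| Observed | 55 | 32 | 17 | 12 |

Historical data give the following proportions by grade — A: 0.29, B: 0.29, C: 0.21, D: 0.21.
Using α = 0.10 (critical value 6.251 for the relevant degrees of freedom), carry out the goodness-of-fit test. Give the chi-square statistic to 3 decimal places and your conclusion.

Expected counts E_i = n·p_i: 116×0.29 = 33.64, 116×0.29 = 33.64, 116×0.21 = 24.36, 116×0.21 = 24.36.
χ² = (55−33.64)²/33.64 + (32−33.64)²/33.64 + (17−24.36)²/24.36 + (12−24.36)²/24.36
   = 13.5627 + 0.0800 + 2.2237 + 6.2713
Sum = 22.138
df = 3. Since 22.138 > 6.251, we reject H₀.

22.138; reject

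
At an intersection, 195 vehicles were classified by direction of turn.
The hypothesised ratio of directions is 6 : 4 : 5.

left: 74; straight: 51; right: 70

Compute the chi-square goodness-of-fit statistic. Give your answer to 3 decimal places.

Ratio total = 15. Expected counts: 195×6/15 = 78, 195×4/15 = 52, 195×5/15 = 65.
cat           O        E   (O−E)²/E
left         74       78     0.2051
straight     51       52     0.0192
right        70       65     0.3846
Sum = 0.609

0.609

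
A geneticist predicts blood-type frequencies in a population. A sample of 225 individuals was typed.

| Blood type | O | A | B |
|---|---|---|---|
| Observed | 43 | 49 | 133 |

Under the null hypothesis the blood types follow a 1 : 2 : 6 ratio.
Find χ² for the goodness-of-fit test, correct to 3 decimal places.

14.907

Ratio total = 9. Expected counts: 225×1/9 = 25, 225×2/9 = 50, 225×6/9 = 150.
χ² = (43−25)²/25 + (49−50)²/50 + (133−150)²/150
   = 12.9600 + 0.0200 + 1.9267
Sum = 14.907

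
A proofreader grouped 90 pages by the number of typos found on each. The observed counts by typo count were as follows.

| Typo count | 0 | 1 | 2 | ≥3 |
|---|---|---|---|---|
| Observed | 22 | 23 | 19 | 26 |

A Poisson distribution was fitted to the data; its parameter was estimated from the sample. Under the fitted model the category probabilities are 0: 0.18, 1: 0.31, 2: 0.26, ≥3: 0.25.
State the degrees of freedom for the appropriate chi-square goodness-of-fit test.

There are k = 4 categories and 1 parameter estimated from the data, so df = 4 − 1 − 1 = 2.

2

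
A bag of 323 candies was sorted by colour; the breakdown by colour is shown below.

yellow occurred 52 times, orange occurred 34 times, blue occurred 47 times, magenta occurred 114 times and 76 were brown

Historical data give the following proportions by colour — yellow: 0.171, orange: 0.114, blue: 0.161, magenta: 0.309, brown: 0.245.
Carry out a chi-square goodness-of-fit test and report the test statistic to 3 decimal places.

Expected counts E_i = n·p_i: 323×0.171 = 55.233, 323×0.114 = 36.822, 323×0.161 = 52.003, 323×0.309 = 99.807, 323×0.245 = 79.135.
cat          O        E   (O−E)²/E
yellow      52   55.233     0.1892
orange      34   36.822     0.2163
blue        47   52.003     0.4813
magenta    114   99.807     2.0183
brown       76   79.135     0.1242
Sum = 3.029

3.029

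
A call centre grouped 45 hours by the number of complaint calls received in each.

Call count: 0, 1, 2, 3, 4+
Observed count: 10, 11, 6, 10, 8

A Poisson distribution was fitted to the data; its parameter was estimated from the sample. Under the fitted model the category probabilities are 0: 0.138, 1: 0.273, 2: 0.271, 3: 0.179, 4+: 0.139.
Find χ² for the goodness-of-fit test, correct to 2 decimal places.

Expected counts E_i = n·p_i: 45×0.138 = 6.21, 45×0.273 = 12.285, 45×0.271 = 12.195, 45×0.179 = 8.055, 45×0.139 = 6.255.
0: (10 − 6.21)²/6.21 = 14.3641/6.21 = 2.313
1: (11 − 12.285)²/12.285 = 1.651225/12.285 = 0.134
2: (6 − 12.195)²/12.195 = 38.378025/12.195 = 3.147
3: (10 − 8.055)²/8.055 = 3.783025/8.055 = 0.470
4+: (8 − 6.255)²/6.255 = 3.045025/6.255 = 0.487
Sum = 6.55

6.55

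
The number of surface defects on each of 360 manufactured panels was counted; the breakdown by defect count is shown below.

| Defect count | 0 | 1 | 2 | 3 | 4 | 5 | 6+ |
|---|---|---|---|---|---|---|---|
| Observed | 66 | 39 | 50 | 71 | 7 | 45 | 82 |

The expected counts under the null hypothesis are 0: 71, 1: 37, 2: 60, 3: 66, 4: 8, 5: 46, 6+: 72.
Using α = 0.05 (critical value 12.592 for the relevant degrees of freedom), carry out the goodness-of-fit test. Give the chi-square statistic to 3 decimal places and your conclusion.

χ² = (66−71)²/71 + (39−37)²/37 + (50−60)²/60 + (71−66)²/66 + (7−8)²/8 + (45−46)²/46 + (82−72)²/72
   = 0.3521 + 0.1081 + 1.6667 + 0.3788 + 0.1250 + 0.0217 + 1.3889
Sum = 4.041
df = 6. Since 4.041 < 12.592, we do not reject H₀.

4.041; do not reject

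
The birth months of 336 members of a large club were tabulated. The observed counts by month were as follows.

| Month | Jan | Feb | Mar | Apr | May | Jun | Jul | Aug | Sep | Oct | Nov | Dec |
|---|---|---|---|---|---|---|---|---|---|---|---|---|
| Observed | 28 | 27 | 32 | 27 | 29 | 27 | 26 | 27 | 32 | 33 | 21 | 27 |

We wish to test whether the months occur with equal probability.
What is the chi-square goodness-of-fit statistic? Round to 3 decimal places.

4.143

Under H₀ each category has probability 1/12, so each expected count is 336/12 = 28.
cat         O        E   (O−E)²/E
Jan        28       28     0.0000
Feb        27       28     0.0357
Mar        32       28     0.5714
Apr        27       28     0.0357
May        29       28     0.0357
Jun        27       28     0.0357
Jul        26       28     0.1429
Aug        27       28     0.0357
Sep        32       28     0.5714
Oct        33       28     0.8929
Nov        21       28     1.7500
Dec        27       28     0.0357
Sum = 4.143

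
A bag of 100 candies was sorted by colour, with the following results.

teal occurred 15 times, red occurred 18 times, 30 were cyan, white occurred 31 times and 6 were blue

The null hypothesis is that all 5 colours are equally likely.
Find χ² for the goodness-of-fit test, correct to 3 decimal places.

Under H₀ each category has probability 1/5, so each expected count is 100/5 = 20.
cat         O        E   (O−E)²/E
teal       15       20     1.2500
red        18       20     0.2000
cyan       30       20     5.0000
white      31       20     6.0500
blue        6       20     9.8000
Sum = 22.300

22.300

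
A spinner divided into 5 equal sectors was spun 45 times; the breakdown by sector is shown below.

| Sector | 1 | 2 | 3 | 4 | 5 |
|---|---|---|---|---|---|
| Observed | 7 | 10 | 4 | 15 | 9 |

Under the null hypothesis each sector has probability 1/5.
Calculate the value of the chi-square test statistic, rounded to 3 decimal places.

Expected count for each of the 5 categories: 45/5 = 9.
cat         O        E   (O−E)²/E
1           7        9     0.4444
2          10        9     0.1111
3           4        9     2.7778
4          15        9     4.0000
5           9        9     0.0000
Sum = 7.333

7.333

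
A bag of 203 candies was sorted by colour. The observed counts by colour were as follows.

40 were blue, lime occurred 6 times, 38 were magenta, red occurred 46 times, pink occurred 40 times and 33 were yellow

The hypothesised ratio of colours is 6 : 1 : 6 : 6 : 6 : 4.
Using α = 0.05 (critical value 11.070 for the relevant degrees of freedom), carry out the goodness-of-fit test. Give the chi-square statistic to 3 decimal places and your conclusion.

Ratio total = 29. Expected counts: 203×6/29 = 42, 203×1/29 = 7, 203×6/29 = 42, 203×6/29 = 42, 203×6/29 = 42, 203×4/29 = 28.
blue: (40 − 42)²/42 = 4/42 = 0.0952
lime: (6 − 7)²/7 = 1/7 = 0.1429
magenta: (38 − 42)²/42 = 16/42 = 0.3810
red: (46 − 42)²/42 = 16/42 = 0.3810
pink: (40 − 42)²/42 = 4/42 = 0.0952
yellow: (33 − 28)²/28 = 25/28 = 0.8929
Sum = 1.988
df = 5. Since 1.988 < 11.070, we do not reject H₀.

1.988; do not reject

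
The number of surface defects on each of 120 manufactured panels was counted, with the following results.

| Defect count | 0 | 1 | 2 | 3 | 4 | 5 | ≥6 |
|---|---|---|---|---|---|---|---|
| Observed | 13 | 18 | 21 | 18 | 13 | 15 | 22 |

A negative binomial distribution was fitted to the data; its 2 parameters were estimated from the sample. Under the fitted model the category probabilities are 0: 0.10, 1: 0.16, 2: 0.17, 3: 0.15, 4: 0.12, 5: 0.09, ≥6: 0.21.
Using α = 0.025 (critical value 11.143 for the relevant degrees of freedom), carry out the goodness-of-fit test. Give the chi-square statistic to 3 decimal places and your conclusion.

2.352; do not reject

Expected counts E_i = n·p_i: 120×0.10 = 12, 120×0.16 = 19.2, 120×0.17 = 20.4, 120×0.15 = 18, 120×0.12 = 14.4, 120×0.09 = 10.8, 120×0.21 = 25.2.
0: (13 − 12)²/12 = 1/12 = 0.0833
1: (18 − 19.2)²/19.2 = 1.44/19.2 = 0.0750
2: (21 − 20.4)²/20.4 = 0.36/20.4 = 0.0176
3: (18 − 18)²/18 = 0/18 = 0.0000
4: (13 − 14.4)²/14.4 = 1.96/14.4 = 0.1361
5: (15 − 10.8)²/10.8 = 17.64/10.8 = 1.6333
≥6: (22 − 25.2)²/25.2 = 10.24/25.2 = 0.4063
Sum = 2.352
df = 4. Since 2.352 < 11.143, we do not reject H₀.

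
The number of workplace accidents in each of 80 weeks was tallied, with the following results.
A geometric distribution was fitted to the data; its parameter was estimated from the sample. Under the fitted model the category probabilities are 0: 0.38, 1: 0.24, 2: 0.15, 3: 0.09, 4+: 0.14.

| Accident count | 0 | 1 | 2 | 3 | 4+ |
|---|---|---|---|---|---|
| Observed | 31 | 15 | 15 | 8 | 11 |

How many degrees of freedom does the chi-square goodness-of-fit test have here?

3

There are k = 5 categories and 1 parameter estimated from the data, so df = 5 − 1 − 1 = 3.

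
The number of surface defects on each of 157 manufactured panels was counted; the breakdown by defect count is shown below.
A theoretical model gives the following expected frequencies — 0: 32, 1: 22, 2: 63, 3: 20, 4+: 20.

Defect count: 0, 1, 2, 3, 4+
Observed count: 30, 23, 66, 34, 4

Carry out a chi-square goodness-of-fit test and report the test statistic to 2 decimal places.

22.91

0: (30 − 32)²/32 = 4/32 = 0.125
1: (23 − 22)²/22 = 1/22 = 0.045
2: (66 − 63)²/63 = 9/63 = 0.143
3: (34 − 20)²/20 = 196/20 = 9.800
4+: (4 − 20)²/20 = 256/20 = 12.800
Sum = 22.91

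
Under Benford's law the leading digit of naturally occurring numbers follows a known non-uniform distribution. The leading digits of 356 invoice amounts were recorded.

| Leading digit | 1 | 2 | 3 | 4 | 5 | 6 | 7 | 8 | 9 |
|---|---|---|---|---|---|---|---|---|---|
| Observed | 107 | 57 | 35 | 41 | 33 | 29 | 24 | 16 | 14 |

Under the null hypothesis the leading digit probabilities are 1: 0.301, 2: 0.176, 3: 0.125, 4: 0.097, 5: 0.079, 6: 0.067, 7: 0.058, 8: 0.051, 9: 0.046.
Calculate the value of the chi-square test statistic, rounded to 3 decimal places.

6.852

Expected counts E_i = n·p_i: 356×0.301 = 107.156, 356×0.176 = 62.656, 356×0.125 = 44.5, 356×0.097 = 34.532, 356×0.079 = 28.124, 356×0.067 = 23.852, 356×0.058 = 20.648, 356×0.051 = 18.156, 356×0.046 = 16.376.
cat         O        E   (O−E)²/E
1         107  107.156     0.0002
2          57   62.656     0.5106
3          35     44.5     2.0281
4          41   34.532     1.2115
5          33   28.124     0.8454
6          29   23.852     1.1111
7          24   20.648     0.5442
8          16   18.156     0.2560
9          14   16.376     0.3447
Sum = 6.852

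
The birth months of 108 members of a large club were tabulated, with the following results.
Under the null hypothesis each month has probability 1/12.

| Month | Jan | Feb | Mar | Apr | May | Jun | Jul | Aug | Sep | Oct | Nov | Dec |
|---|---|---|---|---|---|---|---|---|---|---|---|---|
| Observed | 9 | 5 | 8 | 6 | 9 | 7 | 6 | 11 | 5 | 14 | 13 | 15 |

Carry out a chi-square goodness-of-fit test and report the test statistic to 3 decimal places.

Expected count for each of the 12 categories: 108/12 = 9.
Jan: (9 − 9)²/9 = 0/9 = 0.0000
Feb: (5 − 9)²/9 = 16/9 = 1.7778
Mar: (8 − 9)²/9 = 1/9 = 0.1111
Apr: (6 − 9)²/9 = 9/9 = 1.0000
May: (9 − 9)²/9 = 0/9 = 0.0000
Jun: (7 − 9)²/9 = 4/9 = 0.4444
Jul: (6 − 9)²/9 = 9/9 = 1.0000
Aug: (11 − 9)²/9 = 4/9 = 0.4444
Sep: (5 − 9)²/9 = 16/9 = 1.7778
Oct: (14 − 9)²/9 = 25/9 = 2.7778
Nov: (13 − 9)²/9 = 16/9 = 1.7778
Dec: (15 − 9)²/9 = 36/9 = 4.0000
Sum = 15.111

15.111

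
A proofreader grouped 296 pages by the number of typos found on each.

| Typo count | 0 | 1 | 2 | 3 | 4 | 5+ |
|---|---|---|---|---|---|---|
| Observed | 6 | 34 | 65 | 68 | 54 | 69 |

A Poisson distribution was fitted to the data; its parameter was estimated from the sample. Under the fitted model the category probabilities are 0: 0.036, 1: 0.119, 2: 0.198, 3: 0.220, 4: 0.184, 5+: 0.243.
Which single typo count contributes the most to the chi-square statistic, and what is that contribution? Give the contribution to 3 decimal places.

Expected counts E_i = n·p_i: 296×0.036 = 10.656, 296×0.119 = 35.224, 296×0.198 = 58.608, 296×0.220 = 65.12, 296×0.184 = 54.464, 296×0.243 = 71.928.
cat         O        E   (O−E)²/E
0           6   10.656     2.0344
1          34   35.224     0.0425
2          65   58.608     0.6971
3          68    65.12     0.1274
4          54   54.464     0.0040
5+         69   71.928     0.1192
The largest term is for 0: 2.034.

0, 2.034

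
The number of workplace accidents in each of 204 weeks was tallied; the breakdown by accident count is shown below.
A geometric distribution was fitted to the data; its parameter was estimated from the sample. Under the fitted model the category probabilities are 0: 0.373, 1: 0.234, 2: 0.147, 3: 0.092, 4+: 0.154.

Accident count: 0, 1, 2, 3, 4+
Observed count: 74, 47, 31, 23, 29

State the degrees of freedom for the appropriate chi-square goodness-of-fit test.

3

There are k = 5 categories and 1 parameter estimated from the data, so df = 5 − 1 − 1 = 3.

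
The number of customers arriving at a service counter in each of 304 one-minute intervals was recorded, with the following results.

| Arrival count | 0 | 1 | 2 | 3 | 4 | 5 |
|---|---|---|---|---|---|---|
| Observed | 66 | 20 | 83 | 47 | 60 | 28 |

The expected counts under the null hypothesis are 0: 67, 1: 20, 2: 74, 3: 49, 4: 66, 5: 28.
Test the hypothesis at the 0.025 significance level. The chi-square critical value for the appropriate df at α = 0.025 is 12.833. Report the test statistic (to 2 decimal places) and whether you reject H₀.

cat         O        E   (O−E)²/E
0          66       67      0.015
1          20       20      0.000
2          83       74      1.095
3          47       49      0.082
4          60       66      0.545
5          28       28      0.000
Sum = 1.74
df = 5. Since 1.74 < 12.833, we do not reject H₀.

1.74; do not reject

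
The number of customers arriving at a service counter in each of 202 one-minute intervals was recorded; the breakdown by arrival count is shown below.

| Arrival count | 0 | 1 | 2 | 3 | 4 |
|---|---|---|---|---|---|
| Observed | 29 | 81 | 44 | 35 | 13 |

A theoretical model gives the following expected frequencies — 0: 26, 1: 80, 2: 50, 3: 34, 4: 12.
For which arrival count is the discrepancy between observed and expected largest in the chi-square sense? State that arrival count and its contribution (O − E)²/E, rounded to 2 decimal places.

2, 0.72

0: (29 − 26)²/26 = 9/26 = 0.346
1: (81 − 80)²/80 = 1/80 = 0.013
2: (44 − 50)²/50 = 36/50 = 0.720
3: (35 − 34)²/34 = 1/34 = 0.029
4: (13 − 12)²/12 = 1/12 = 0.083
The largest term is for 2: 0.72.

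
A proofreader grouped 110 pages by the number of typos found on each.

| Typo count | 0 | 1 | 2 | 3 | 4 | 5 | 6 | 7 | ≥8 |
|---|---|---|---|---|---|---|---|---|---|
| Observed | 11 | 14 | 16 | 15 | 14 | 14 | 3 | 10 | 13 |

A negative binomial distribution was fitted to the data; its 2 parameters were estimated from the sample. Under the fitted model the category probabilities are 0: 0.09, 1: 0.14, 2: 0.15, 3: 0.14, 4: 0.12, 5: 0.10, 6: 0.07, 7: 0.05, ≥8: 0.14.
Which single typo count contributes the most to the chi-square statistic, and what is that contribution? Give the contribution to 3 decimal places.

7, 3.682

Expected counts E_i = n·p_i: 110×0.09 = 9.9, 110×0.14 = 15.4, 110×0.15 = 16.5, 110×0.14 = 15.4, 110×0.12 = 13.2, 110×0.10 = 11, 110×0.07 = 7.7, 110×0.05 = 5.5, 110×0.14 = 15.4.
χ² = (11−9.9)²/9.9 + (14−15.4)²/15.4 + (16−16.5)²/16.5 + (15−15.4)²/15.4 + (14−13.2)²/13.2 + (14−11)²/11 + (3−7.7)²/7.7 + (10−5.5)²/5.5 + (13−15.4)²/15.4
   = 0.1222 + 0.1273 + 0.0152 + 0.0104 + 0.0485 + 0.8182 + 2.8688 + 3.6818 + 0.3740
The largest term is for 7: 3.682.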